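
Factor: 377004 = 2^2*3^1*89^1*353^1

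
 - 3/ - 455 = 3/455 = 0.01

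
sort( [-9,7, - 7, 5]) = [ - 9, - 7, 5,7]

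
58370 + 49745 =108115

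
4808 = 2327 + 2481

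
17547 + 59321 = 76868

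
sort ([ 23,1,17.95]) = [1, 17.95 , 23 ]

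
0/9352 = 0 = 0.00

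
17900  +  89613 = 107513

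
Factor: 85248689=241^1*277^1*1277^1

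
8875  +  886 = 9761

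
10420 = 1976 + 8444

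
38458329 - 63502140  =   - 25043811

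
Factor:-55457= - 55457^1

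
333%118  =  97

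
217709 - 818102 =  - 600393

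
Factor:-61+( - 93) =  - 2^1*7^1*11^1 = - 154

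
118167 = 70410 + 47757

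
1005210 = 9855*102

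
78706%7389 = 4816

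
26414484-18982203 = 7432281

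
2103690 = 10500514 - 8396824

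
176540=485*364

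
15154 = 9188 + 5966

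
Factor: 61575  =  3^1*5^2*821^1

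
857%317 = 223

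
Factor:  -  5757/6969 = - 19/23 =- 19^1*23^(- 1)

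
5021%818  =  113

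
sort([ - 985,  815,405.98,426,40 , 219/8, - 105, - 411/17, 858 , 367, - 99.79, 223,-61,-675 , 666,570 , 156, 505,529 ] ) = [ - 985, - 675, - 105, - 99.79 , - 61, - 411/17, 219/8,40,156, 223, 367, 405.98,426, 505 , 529,570, 666,  815 , 858 ] 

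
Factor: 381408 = 2^5 * 3^1 * 29^1*137^1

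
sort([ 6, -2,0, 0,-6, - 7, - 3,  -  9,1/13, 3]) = [-9, - 7,-6,  -  3, - 2, 0, 0, 1/13,3, 6 ] 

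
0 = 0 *7595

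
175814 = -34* ( - 5171)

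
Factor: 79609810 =2^1 * 5^1 * 7^2*17^1*  19^1*503^1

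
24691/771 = 24691/771 = 32.02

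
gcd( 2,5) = 1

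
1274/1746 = 637/873 = 0.73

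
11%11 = 0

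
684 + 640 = 1324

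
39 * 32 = 1248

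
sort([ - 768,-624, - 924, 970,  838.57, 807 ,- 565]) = [ - 924, - 768 , - 624,-565, 807,838.57, 970]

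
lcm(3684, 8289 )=33156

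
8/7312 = 1/914 = 0.00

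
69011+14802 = 83813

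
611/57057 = 47/4389  =  0.01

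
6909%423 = 141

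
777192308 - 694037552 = 83154756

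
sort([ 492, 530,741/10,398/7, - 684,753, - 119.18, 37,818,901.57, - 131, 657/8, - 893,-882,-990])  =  [-990, - 893,- 882,-684, - 131, -119.18,37,398/7, 741/10, 657/8, 492, 530 , 753,818,901.57] 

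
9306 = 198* 47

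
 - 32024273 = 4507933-36532206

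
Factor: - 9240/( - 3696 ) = 2^( - 1)* 5^1 = 5/2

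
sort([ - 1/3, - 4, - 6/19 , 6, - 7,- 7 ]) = [-7, - 7, - 4, - 1/3,  -  6/19,6] 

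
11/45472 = 11/45472 = 0.00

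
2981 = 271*11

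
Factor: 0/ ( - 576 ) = 0 = 0^1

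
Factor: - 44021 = - 44021^1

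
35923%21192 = 14731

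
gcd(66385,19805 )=85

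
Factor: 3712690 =2^1*5^1 * 139^1*2671^1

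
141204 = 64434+76770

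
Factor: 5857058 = 2^1*2928529^1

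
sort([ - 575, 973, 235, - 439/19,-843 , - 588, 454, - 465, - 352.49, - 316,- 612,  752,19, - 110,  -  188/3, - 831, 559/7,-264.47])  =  [ - 843, - 831, - 612, - 588, - 575, - 465, - 352.49, - 316, - 264.47, - 110, - 188/3, - 439/19 , 19  ,  559/7, 235, 454, 752, 973] 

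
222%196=26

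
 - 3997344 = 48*( - 83278)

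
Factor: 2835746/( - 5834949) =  - 2^1 * 3^( - 1) * 1417873^1*1944983^( - 1)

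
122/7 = 122/7 = 17.43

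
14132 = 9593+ 4539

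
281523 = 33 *8531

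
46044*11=506484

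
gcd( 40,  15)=5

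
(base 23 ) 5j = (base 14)98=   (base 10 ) 134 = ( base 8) 206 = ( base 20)6e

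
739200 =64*11550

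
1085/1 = 1085= 1085.00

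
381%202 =179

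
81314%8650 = 3464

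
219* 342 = 74898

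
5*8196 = 40980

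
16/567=16/567 = 0.03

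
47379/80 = 592 + 19/80 =592.24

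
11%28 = 11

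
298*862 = 256876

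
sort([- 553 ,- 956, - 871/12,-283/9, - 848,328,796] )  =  [ - 956,-848, - 553, - 871/12, - 283/9 , 328 , 796] 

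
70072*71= 4975112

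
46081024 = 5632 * 8182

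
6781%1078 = 313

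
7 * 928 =6496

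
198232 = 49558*4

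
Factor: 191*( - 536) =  - 102376 = -2^3* 67^1*191^1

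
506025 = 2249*225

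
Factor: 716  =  2^2*179^1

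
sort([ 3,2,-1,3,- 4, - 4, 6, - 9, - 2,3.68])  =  [ - 9,  -  4, - 4,- 2, - 1,2, 3, 3,3.68, 6]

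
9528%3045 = 393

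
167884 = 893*188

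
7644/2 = 3822 =3822.00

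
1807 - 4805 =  - 2998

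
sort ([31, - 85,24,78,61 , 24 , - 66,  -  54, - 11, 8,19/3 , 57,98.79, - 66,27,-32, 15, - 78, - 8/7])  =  [ -85, - 78 ,-66, - 66,- 54, -32, - 11, - 8/7,  19/3 , 8, 15, 24 , 24, 27 , 31 , 57, 61, 78,  98.79 ] 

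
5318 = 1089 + 4229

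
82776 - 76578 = 6198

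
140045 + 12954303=13094348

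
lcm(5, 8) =40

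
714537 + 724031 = 1438568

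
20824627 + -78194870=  - 57370243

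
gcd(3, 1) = 1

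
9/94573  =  9/94573 = 0.00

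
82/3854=1/47 = 0.02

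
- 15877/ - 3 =5292 + 1/3 = 5292.33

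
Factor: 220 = 2^2*5^1*11^1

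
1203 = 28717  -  27514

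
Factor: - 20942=-2^1*37^1*283^1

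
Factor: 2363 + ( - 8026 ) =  - 7^1*809^1=-  5663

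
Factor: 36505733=11^1*3318703^1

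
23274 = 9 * 2586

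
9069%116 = 21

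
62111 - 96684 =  - 34573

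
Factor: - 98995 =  - 5^1*13^1*1523^1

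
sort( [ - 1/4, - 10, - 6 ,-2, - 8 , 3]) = [ - 10, - 8, - 6, - 2, - 1/4, 3 ]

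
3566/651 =3566/651 = 5.48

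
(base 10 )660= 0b1010010100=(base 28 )ng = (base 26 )pa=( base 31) L9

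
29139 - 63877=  - 34738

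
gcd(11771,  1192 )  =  149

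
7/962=7/962 = 0.01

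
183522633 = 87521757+96000876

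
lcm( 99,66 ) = 198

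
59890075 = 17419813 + 42470262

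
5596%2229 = 1138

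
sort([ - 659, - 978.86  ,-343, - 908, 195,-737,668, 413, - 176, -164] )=[ - 978.86,- 908, - 737,-659, - 343 , - 176,  -  164, 195,413, 668]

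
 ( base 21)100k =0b10010001000001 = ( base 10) 9281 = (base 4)2101001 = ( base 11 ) 6a78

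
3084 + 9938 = 13022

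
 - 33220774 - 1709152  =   - 34929926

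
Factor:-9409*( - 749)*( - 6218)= - 43820366338 = -2^1*7^1*97^2*107^1*3109^1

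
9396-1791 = 7605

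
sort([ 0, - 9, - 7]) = [ - 9 , - 7,0 ]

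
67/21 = 3 + 4/21  =  3.19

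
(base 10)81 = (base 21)3i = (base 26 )33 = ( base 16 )51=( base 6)213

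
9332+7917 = 17249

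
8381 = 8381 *1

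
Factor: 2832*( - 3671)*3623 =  - 2^4*3^1*59^1*3623^1*3671^1  =  -  37665693456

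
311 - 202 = 109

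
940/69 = 940/69 = 13.62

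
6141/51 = 2047/17 = 120.41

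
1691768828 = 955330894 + 736437934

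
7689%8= 1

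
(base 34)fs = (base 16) 21A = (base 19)196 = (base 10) 538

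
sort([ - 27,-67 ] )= [-67, - 27]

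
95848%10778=9624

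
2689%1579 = 1110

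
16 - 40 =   -  24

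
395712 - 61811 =333901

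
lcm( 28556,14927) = 656788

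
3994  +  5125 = 9119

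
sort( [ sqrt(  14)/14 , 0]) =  [0, sqrt( 14)/14 ]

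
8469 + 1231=9700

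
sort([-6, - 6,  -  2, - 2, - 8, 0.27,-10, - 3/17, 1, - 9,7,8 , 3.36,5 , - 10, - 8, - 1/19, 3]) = [-10,-10, - 9 , - 8, - 8,-6 ,-6, - 2, - 2,-3/17,  -  1/19, 0.27 , 1,3,3.36 , 5 , 7, 8 ]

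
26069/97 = 26069/97 = 268.75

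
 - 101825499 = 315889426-417714925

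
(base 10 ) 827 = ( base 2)1100111011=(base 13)4B8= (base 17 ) 2eb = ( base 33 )p2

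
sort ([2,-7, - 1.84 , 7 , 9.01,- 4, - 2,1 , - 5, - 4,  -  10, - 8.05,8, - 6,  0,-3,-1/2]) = [  -  10, - 8.05, - 7, - 6, - 5,- 4, - 4, - 3 , - 2, - 1.84,  -  1/2,0,1, 2,7, 8, 9.01]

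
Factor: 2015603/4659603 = 3^( - 1)*13^( - 1 )*73^1*157^ ( - 1 ) *761^(-1)*27611^1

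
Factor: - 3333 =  - 3^1*11^1*101^1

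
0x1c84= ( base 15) 226A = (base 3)101000101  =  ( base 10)7300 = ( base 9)11011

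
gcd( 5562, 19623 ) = 3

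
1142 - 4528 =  - 3386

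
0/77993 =0  =  0.00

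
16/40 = 2/5 = 0.40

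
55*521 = 28655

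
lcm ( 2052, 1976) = 53352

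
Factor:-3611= -23^1* 157^1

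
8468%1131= 551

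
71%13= 6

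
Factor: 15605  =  5^1 * 3121^1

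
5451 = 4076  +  1375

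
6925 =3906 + 3019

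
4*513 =2052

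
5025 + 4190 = 9215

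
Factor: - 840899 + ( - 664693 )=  - 1505592  =  - 2^3*3^2*11^1*1901^1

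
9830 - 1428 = 8402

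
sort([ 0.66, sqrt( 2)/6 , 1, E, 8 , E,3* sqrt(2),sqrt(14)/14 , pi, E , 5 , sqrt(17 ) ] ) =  [sqrt(  2)/6,sqrt(14 ) /14,0.66, 1, E, E, E,  pi, sqrt(17),3*sqrt( 2), 5,8]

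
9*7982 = 71838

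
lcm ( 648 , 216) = 648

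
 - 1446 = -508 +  - 938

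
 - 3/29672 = -3/29672= -0.00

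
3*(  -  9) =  - 27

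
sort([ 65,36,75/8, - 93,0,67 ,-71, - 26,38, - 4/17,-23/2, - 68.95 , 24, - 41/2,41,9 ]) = [-93,  -  71,  -  68.95,  -  26,  -  41/2, - 23/2, - 4/17,0,9,75/8, 24,36,38, 41,65, 67] 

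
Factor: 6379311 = 3^1* 661^1*3217^1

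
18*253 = 4554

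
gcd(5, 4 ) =1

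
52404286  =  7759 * 6754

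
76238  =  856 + 75382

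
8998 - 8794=204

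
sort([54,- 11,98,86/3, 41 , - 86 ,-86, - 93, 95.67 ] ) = [ - 93, - 86 ,  -  86,-11,86/3,41,54,95.67,98 ] 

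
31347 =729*43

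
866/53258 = 433/26629 = 0.02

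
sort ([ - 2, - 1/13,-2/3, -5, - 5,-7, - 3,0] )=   [ - 7, - 5,-5, - 3, - 2 , - 2/3,  -  1/13, 0 ] 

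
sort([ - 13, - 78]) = [ - 78,- 13]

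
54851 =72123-17272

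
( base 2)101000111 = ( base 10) 327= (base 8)507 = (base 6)1303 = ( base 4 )11013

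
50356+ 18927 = 69283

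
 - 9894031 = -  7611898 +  - 2282133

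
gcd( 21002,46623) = 1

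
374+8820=9194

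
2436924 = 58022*42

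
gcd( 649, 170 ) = 1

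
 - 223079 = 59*( - 3781)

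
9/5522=9/5522 = 0.00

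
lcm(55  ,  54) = 2970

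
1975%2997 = 1975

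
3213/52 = 61  +  41/52 = 61.79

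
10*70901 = 709010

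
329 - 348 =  - 19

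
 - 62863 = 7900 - 70763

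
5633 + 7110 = 12743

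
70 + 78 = 148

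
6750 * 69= 465750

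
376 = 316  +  60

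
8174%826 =740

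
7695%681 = 204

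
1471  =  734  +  737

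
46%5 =1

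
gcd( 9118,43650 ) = 194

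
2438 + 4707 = 7145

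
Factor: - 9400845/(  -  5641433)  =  3^1*5^1 * 7^(-1)*17^(  -  1)*47407^( - 1)*626723^1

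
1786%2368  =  1786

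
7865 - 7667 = 198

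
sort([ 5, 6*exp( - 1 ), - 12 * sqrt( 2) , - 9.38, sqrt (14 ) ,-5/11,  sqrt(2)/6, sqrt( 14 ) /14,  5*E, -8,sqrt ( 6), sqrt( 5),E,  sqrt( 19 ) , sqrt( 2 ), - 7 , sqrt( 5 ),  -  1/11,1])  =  [  -  12*sqrt( 2 ), -9.38, -8, - 7, - 5/11,-1/11,  sqrt( 2) /6,  sqrt(14)/14,1,  sqrt( 2),6*exp( - 1),sqrt ( 5), sqrt(5),sqrt( 6) , E,sqrt( 14 ) , sqrt( 19), 5,5*E]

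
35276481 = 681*51801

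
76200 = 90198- 13998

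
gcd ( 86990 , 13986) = 2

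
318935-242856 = 76079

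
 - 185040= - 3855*48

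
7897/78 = 101+19/78 = 101.24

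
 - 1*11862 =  - 11862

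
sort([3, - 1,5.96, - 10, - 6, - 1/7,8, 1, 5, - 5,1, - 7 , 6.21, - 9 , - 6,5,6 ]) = [ - 10, - 9, - 7, - 6,-6,  -  5, - 1,-1/7,1,  1,3,5,5,5.96,6,6.21, 8]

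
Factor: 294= 2^1*3^1*7^2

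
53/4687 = 53/4687= 0.01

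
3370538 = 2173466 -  - 1197072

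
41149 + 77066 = 118215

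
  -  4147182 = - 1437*2886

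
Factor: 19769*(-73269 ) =  -  1448454861= - 3^2*7^1*53^1*373^1*1163^1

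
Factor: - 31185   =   - 3^4 * 5^1*7^1*11^1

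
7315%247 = 152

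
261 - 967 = - 706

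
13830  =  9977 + 3853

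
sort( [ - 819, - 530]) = [ - 819, - 530]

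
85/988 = 85/988 = 0.09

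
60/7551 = 20/2517 = 0.01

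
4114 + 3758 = 7872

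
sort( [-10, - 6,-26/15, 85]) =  [ -10, - 6, - 26/15,85 ] 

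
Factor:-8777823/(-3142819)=3^1 *2925941^1*3142819^ ( - 1 )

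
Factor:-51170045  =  -5^1*811^1*12619^1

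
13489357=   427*31591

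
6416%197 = 112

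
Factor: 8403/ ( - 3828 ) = - 2801/1276 =-  2^ ( - 2)*11^( - 1 )*29^ ( - 1)*2801^1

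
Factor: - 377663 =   -  11^1 * 13^1*19^1*139^1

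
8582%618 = 548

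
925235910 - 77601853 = 847634057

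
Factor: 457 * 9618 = 4395426 = 2^1*3^1*7^1 * 229^1 * 457^1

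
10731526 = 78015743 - 67284217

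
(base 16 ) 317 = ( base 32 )ON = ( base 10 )791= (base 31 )pg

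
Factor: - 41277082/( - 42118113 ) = 2^1 *3^( - 1) *7^1*11^1*19^1 *43^( - 1 ) *14107^1*326497^ ( - 1 )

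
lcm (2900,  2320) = 11600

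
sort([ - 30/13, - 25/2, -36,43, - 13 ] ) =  [-36,-13, - 25/2,  -  30/13,  43 ]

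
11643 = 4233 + 7410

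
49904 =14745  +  35159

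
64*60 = 3840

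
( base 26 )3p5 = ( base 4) 221323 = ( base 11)201a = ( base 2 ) 101001111011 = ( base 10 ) 2683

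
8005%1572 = 145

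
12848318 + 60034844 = 72883162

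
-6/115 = -6/115=- 0.05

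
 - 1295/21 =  - 185/3= - 61.67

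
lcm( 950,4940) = 24700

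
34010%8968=7106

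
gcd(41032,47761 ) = 1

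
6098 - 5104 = 994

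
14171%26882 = 14171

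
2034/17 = 119+11/17 = 119.65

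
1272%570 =132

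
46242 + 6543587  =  6589829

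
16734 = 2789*6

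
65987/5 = 65987/5 = 13197.40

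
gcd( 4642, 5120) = 2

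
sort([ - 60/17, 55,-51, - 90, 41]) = [ - 90, - 51, - 60/17, 41,55]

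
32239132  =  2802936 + 29436196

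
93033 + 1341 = 94374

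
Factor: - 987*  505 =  - 3^1*5^1 * 7^1*47^1*101^1 = - 498435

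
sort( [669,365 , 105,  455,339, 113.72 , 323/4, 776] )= [ 323/4,105, 113.72,  339,365,455, 669,  776 ] 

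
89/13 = 6+11/13 = 6.85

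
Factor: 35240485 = 5^1*7^1*23^1*43777^1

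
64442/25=2577  +  17/25 = 2577.68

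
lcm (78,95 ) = 7410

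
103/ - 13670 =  - 1+13567/13670  =  - 0.01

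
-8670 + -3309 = -11979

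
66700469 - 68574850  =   - 1874381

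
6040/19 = 6040/19 = 317.89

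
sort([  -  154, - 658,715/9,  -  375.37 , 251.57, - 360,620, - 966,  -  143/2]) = [ - 966, - 658,  -  375.37, - 360,-154, - 143/2,715/9,251.57,620 ] 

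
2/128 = 1/64 = 0.02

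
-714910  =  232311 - 947221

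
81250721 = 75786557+5464164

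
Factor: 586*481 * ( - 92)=-2^3*13^1*23^1 * 37^1*293^1 = - 25931672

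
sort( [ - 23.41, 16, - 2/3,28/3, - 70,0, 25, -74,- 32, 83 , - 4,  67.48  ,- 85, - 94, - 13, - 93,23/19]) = [ - 94,-93,  -  85, - 74, - 70, - 32, - 23.41, - 13 , - 4, - 2/3,  0,  23/19 , 28/3, 16,  25,67.48, 83]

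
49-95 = -46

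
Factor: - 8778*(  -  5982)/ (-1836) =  - 3^( - 1 )*7^1*11^1*17^( - 1 ) * 19^1*997^1 = - 1458611/51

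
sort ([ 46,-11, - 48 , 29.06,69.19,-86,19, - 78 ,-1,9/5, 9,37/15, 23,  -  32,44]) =[ - 86,-78, - 48,-32,- 11, - 1, 9/5 , 37/15,9,19, 23, 29.06,  44,46, 69.19]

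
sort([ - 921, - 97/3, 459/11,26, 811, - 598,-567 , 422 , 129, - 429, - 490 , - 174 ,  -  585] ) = [ - 921, - 598, - 585, - 567,-490, -429, - 174, - 97/3, 26, 459/11,  129, 422,811 ]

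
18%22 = 18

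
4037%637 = 215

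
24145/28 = 24145/28= 862.32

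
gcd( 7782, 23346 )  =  7782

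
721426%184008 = 169402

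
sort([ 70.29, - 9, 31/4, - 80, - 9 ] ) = [ - 80, - 9, - 9,31/4, 70.29]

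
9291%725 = 591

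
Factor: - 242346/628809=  - 338/877 = - 2^1 * 13^2*877^(- 1)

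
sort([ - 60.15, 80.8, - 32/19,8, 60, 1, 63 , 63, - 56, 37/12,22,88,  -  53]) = [ - 60.15, - 56,  -  53, - 32/19, 1,37/12, 8,22, 60, 63, 63, 80.8, 88 ] 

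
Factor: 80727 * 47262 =2^1 * 3^2 * 71^1 * 379^1 * 7877^1 = 3815319474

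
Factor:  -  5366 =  - 2^1*2683^1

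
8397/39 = 215 + 4/13 = 215.31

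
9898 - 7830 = 2068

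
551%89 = 17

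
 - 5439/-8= 679  +  7/8 = 679.88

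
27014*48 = 1296672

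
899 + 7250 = 8149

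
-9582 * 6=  - 57492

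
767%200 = 167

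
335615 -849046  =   - 513431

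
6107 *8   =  48856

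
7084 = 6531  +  553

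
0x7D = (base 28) 4d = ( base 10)125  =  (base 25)50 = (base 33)3q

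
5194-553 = 4641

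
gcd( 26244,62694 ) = 1458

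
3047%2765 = 282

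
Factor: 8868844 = 2^2*  2217211^1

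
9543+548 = 10091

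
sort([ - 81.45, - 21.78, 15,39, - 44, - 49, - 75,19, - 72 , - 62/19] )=[ - 81.45 , - 75,-72,-49, - 44, - 21.78, - 62/19, 15,19,39]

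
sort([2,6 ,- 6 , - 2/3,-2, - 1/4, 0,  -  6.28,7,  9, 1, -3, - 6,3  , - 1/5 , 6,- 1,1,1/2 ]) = [ - 6.28,-6 , - 6,-3,  -  2, - 1, - 2/3, - 1/4,  -  1/5,0, 1/2, 1,1 , 2,3,6,6,  7,9 ]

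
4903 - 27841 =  -22938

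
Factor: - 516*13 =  - 2^2*3^1 * 13^1*43^1 = - 6708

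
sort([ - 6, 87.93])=[  -  6, 87.93]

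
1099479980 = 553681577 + 545798403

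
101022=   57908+43114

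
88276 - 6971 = 81305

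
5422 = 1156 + 4266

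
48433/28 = 1729 + 3/4 = 1729.75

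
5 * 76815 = 384075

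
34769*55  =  1912295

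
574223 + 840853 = 1415076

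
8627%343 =52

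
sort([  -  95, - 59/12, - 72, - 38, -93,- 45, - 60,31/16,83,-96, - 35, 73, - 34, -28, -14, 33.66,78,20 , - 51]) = [ - 96,-95,  -  93, - 72, - 60, - 51 ,- 45, - 38, - 35,- 34, - 28, - 14, - 59/12, 31/16,20,33.66, 73,78,83 ] 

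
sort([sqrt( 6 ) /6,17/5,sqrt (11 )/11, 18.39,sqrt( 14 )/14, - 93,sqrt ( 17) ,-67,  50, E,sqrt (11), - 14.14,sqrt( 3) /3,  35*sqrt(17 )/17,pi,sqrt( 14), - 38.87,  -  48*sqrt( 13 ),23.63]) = [-48* sqrt(13),-93, - 67,  -  38.87, -14.14,sqrt (14) /14,sqrt(11) /11,sqrt (6) /6,sqrt ( 3)/3 , E, pi, sqrt( 11 ) , 17/5,sqrt( 14),sqrt (17), 35*sqrt( 17)/17,18.39,  23.63, 50 ]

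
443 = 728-285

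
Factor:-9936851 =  - 23^1 * 432037^1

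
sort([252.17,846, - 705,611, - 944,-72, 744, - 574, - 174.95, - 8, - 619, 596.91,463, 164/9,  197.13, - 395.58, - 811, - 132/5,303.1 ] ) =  [ - 944, - 811,-705, - 619, - 574, - 395.58,-174.95, - 72, - 132/5, - 8, 164/9,197.13, 252.17, 303.1,463,596.91,  611,744,846]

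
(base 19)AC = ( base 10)202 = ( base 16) CA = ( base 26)7k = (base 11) 174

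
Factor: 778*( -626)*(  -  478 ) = 2^3*239^1*313^1*389^1 = 232799384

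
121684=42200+79484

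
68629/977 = 70 + 239/977=70.24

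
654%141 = 90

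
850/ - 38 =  - 425/19 = - 22.37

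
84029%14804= 10009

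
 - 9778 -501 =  - 10279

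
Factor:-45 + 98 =53^1 = 53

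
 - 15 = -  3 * 5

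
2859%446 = 183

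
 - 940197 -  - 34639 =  - 905558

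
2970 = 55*54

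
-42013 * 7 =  - 294091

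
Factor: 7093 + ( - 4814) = 2279  =  43^1*53^1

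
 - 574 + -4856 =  - 5430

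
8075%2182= 1529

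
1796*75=134700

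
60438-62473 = -2035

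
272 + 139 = 411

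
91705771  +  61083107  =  152788878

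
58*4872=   282576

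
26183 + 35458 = 61641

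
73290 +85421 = 158711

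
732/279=244/93  =  2.62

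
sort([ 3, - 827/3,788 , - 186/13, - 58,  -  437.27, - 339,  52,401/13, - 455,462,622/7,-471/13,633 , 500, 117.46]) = [ - 455,-437.27, - 339, - 827/3 , - 58, - 471/13, - 186/13,3,401/13, 52,622/7,117.46, 462, 500,633,788]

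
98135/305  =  19627/61 = 321.75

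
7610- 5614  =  1996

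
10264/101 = 10264/101 = 101.62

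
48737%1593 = 947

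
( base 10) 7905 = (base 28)A29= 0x1EE1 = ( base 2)1111011100001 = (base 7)32022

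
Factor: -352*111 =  - 39072 =-  2^5*3^1*11^1*37^1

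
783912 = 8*97989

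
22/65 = 22/65 = 0.34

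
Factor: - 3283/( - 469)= 7^1= 7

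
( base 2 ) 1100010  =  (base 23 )46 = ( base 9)118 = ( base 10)98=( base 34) 2U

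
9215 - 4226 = 4989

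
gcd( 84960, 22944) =96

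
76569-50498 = 26071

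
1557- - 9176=10733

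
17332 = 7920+9412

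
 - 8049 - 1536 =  - 9585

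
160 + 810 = 970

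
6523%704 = 187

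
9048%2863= 459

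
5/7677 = 5/7677 = 0.00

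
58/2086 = 29/1043 = 0.03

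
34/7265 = 34/7265 = 0.00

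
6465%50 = 15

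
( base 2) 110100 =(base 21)2A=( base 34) 1i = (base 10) 52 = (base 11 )48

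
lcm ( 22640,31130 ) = 249040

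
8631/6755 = 1 + 268/965  =  1.28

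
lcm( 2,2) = 2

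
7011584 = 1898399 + 5113185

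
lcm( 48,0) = 0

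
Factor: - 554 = - 2^1*277^1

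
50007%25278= 24729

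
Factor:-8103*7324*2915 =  - 2^2*3^1*5^1 *11^1 *37^1*53^1*73^1*1831^1 = - 172994674380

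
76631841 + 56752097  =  133383938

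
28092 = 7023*4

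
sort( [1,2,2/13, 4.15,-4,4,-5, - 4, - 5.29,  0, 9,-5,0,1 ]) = [-5.29, - 5, - 5,-4, - 4, 0,  0 , 2/13, 1,1, 2, 4 , 4.15, 9]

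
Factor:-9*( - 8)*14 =2^4*3^2*7^1=1008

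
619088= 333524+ 285564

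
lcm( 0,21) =0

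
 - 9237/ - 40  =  9237/40 = 230.93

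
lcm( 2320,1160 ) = 2320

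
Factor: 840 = 2^3*3^1*5^1*7^1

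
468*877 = 410436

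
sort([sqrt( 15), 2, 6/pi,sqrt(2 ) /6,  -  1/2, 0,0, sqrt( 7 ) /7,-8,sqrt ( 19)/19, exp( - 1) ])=[-8,- 1/2, 0,0,sqrt(19) /19,sqrt ( 2)/6 , exp ( - 1),sqrt(7 ) /7, 6/pi,2,sqrt(15 )]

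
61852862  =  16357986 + 45494876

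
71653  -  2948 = 68705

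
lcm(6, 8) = 24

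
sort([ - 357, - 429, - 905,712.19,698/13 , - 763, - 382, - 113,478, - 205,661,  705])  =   [ - 905, - 763, - 429, - 382 , - 357, - 205, - 113,698/13,478, 661,705, 712.19 ] 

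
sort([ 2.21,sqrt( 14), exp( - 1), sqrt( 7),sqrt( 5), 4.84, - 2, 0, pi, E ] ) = [  -  2, 0, exp(- 1), 2.21 , sqrt( 5),sqrt( 7 ), E, pi, sqrt( 14),  4.84] 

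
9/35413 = 9/35413 = 0.00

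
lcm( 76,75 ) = 5700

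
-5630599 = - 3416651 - 2213948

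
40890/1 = 40890 = 40890.00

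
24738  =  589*42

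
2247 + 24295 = 26542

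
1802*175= 315350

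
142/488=71/244=0.29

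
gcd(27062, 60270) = 14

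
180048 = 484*372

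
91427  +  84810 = 176237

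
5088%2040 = 1008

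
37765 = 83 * 455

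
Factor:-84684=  - 2^2 *3^1*7057^1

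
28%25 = 3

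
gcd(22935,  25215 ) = 15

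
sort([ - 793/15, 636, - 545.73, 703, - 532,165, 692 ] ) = [ - 545.73, - 532,  -  793/15, 165,  636, 692,703] 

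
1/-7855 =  - 1 + 7854/7855 = -0.00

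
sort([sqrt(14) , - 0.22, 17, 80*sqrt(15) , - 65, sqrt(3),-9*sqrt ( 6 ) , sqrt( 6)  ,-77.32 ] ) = [  -  77.32 , - 65, - 9*sqrt(6), - 0.22, sqrt( 3), sqrt(6),sqrt(14),  17,  80*sqrt ( 15 ) ] 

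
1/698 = 1/698  =  0.00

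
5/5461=5/5461 = 0.00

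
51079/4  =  12769 + 3/4 = 12769.75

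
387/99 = 3 + 10/11  =  3.91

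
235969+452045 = 688014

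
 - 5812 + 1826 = -3986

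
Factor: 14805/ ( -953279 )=-3^2*5^1 *7^1*47^1*89^(- 1) * 10711^ ( -1) 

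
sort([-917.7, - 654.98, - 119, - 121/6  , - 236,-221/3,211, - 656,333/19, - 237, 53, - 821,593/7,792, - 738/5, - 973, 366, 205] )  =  [  -  973, - 917.7, - 821, - 656, - 654.98, - 237,- 236, - 738/5 , - 119, - 221/3, - 121/6,333/19,53, 593/7,205,  211 , 366, 792]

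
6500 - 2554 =3946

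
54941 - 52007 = 2934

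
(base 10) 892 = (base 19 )28i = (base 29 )11m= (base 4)31330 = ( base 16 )37C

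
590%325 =265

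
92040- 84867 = 7173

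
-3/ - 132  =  1/44 = 0.02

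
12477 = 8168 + 4309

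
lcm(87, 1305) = 1305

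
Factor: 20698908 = 2^2*3^1 * 89^1 * 19381^1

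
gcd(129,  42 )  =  3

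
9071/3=3023  +  2/3 = 3023.67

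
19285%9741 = 9544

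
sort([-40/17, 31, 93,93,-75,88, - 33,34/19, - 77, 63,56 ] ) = [ - 77,-75, - 33,-40/17,34/19, 31 , 56,63,88, 93,93 ] 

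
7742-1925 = 5817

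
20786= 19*1094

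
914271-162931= 751340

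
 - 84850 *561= - 47600850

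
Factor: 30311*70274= 2130075214 = 2^1*17^1*41^1*857^1*1783^1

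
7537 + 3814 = 11351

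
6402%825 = 627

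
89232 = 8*11154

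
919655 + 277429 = 1197084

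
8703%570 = 153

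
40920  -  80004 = -39084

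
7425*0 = 0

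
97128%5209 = 3366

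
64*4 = 256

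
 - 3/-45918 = 1/15306 = 0.00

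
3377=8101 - 4724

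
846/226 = 3 + 84/113 = 3.74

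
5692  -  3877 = 1815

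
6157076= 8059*764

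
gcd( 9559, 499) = 1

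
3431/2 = 3431/2 = 1715.50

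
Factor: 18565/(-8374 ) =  - 235/106 = - 2^(-1)*5^1*47^1*53^(-1 ) 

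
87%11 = 10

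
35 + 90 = 125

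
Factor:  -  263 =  - 263^1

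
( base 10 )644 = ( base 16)284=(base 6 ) 2552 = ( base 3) 212212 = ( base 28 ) n0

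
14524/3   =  4841 + 1/3 = 4841.33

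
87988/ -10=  - 43994/5 = -8798.80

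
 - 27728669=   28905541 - 56634210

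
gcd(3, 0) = 3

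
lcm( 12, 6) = 12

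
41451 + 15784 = 57235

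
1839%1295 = 544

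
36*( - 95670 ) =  - 3444120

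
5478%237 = 27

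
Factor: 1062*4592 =2^5*3^2*7^1*41^1*59^1 = 4876704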